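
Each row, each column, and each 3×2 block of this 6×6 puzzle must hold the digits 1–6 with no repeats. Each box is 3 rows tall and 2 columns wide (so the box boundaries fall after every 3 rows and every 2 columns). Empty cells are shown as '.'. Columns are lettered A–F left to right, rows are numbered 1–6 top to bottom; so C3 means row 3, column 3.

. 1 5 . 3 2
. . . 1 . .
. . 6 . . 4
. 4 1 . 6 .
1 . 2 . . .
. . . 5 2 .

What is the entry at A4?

2

D1 = 4: row 1 has {1,2,3,5}; col 4 has {1,5}; box has {1,5,6} → only 4 remains.
C2 = 3: row 2 has {1}; col 3 has {1,2,5,6}; box has {1,4,5,6} → only 3 remains.
E2 = 5: row 2 has {1,3}; col 5 has {2,3,6}; box has {2,3,4} → only 5 remains.
F2 = 6: row 2 has {1,3,5}; col 6 has {2,4}; box has {2,3,4,5} → only 6 remains.
D3 = 2: row 3 has {4,6}; col 4 has {1,4,5}; box has {1,3,4,5,6} → only 2 remains.
E3 = 1: row 3 has {2,4,6}; col 5 has {2,3,5,6}; box has {2,3,4,5,6} → only 1 remains.
D4 = 3: row 4 has {1,4,6}; col 4 has {1,2,4,5}; box has {1,2,5} → only 3 remains.
F4 = 5: row 4 has {1,3,4,6}; col 6 has {2,4,6}; box has {2,6} → only 5 remains.
D5 = 6: row 5 has {1,2}; col 4 has {1,2,3,4,5}; box has {1,2,3,5} → only 6 remains.
E5 = 4: row 5 has {1,2,6}; col 5 has {1,2,3,5,6}; box has {2,5,6} → only 4 remains.
F5 = 3: row 5 has {1,2,4,6}; col 6 has {2,4,5,6}; box has {2,4,5,6} → only 3 remains.
C6 = 4: row 6 has {2,5}; col 3 has {1,2,3,5,6}; box has {1,2,3,5,6} → only 4 remains.
F6 = 1: row 6 has {2,4,5}; col 6 has {2,3,4,5,6}; box has {2,3,4,5,6} → only 1 remains.
A1 = 6: row 1 has {1,2,3,4,5}; col 1 has {1}; box has {1} → only 6 remains.
B2 = 2: row 2 has {1,3,5,6}; col 2 has {1,4}; box has {1,6} → only 2 remains.
A4 = 2: row 4 has {1,3,4,5,6}; col 1 has {1,6}; box has {1,4} → only 2 remains.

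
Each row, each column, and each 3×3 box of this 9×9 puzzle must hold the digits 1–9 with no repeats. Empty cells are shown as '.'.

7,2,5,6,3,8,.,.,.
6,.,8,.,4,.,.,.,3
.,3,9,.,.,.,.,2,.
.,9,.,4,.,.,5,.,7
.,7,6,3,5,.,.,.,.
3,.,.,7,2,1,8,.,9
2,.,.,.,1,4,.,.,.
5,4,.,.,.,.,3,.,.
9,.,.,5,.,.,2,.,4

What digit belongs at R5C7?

1

R1C9 = 1 (sole candidate).
R2C2 = 1 (sole candidate).
R3C1 = 4 (sole candidate).
R3C4 = 1 (sole candidate).
R3C5 = 7 (sole candidate).
R3C6 = 5 (sole candidate).
R3C7 = 6 (sole candidate).
R3C9 = 8 (sole candidate).
R4C6 = 6 (sole candidate).
R5C6 = 9 (sole candidate).
R5C9 = 2 (sole candidate).
R6C2 = 5 (sole candidate).
R6C3 = 4 (sole candidate).
R6C8 = 6 (sole candidate).
R8C9 = 6 (sole candidate).
R2C6 = 2 (sole candidate).
R4C5 = 8 (sole candidate).
R7C9 = 5 (sole candidate).
R8C5 = 9 (sole candidate).
R8C6 = 7 (sole candidate).
R9C5 = 6 (sole candidate).
R9C6 = 3 (sole candidate).
R2C4 = 9 (sole candidate).
R2C7 = 7 (sole candidate).
R2C8 = 5 (sole candidate).
R4C1 = 1 (sole candidate).
R4C3 = 2 (sole candidate).
R4C8 = 3 (sole candidate).
R5C1 = 8 (sole candidate).
R7C4 = 8 (sole candidate).
R7C7 = 9 (sole candidate).
R7C8 = 7 (sole candidate).
R8C3 = 1 (sole candidate).
R8C4 = 2 (sole candidate).
R8C8 = 8 (sole candidate).
R9C2 = 8 (sole candidate).
R9C3 = 7 (sole candidate).
R9C8 = 1 (sole candidate).
R1C7 = 4 (sole candidate).
R1C8 = 9 (sole candidate).
R5C7 = 1: row 5 has {2,3,5,6,7,8,9}; col 7 has {2,3,4,5,6,7,8,9}; box has {2,3,5,6,7,8,9} → only 1 remains.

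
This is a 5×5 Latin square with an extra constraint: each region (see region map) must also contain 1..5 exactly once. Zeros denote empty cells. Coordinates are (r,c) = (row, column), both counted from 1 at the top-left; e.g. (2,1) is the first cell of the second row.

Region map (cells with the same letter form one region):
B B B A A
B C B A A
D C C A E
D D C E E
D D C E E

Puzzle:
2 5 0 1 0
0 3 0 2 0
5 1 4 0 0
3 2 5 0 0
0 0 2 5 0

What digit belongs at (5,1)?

(1,3) = 3: row 1 has {1,2,5}; col 3 has {2,4,5}; region has {2,5} → only 3 remains.
(1,5) = 4: row 1 has {1,2,3,5}; col 5 has {}; region has {1,2} → only 4 remains.
(2,3) = 1: row 2 has {2,3}; col 3 has {2,3,4,5}; region has {2,3,5} → only 1 remains.
(2,5) = 5: row 2 has {1,2,3}; col 5 has {4}; region has {1,2,4} → only 5 remains.
(3,4) = 3: row 3 has {1,4,5}; col 4 has {1,2,5}; region has {1,2,4,5} → only 3 remains.
(3,5) = 2: row 3 has {1,3,4,5}; col 5 has {4,5}; region has {5} → only 2 remains.
(4,4) = 4: row 4 has {2,3,5}; col 4 has {1,2,3,5}; region has {2,5} → only 4 remains.
(4,5) = 1: row 4 has {2,3,4,5}; col 5 has {2,4,5}; region has {2,4,5} → only 1 remains.
(5,2) = 4: row 5 has {2,5}; col 2 has {1,2,3,5}; region has {2,3,5} → only 4 remains.
(5,5) = 3: row 5 has {2,4,5}; col 5 has {1,2,4,5}; region has {1,2,4,5} → only 3 remains.
(2,1) = 4: row 2 has {1,2,3,5}; col 1 has {2,3,5}; region has {1,2,3,5} → only 4 remains.
(5,1) = 1: row 5 has {2,3,4,5}; col 1 has {2,3,4,5}; region has {2,3,4,5} → only 1 remains.

1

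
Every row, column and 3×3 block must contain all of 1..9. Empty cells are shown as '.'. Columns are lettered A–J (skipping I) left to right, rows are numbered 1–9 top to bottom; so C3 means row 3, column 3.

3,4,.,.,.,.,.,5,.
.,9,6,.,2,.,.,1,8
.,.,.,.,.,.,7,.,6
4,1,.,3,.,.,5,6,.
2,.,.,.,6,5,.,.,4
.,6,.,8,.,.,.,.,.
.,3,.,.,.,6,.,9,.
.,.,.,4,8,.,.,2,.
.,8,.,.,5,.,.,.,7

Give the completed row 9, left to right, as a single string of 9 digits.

682951437

B5 = 7: row 5 has {2,4,5,6}; col 2 has {1,3,4,6,8,9}; box has {1,2,4,6} → only 7 remains.
B8 = 5: row 8 has {2,4,8}; col 2 has {1,3,4,6,7,8,9}; box has {3,8} → only 5 remains.
B3 = 2: row 3 has {6,7}; col 2 has {1,3,4,5,6,7,8,9}; box has {3,4,6,9} → only 2 remains.
D1 = 6: in row 1, 6 can only go here (every other open cell in that row sees a 6).
C4 = 8: in row 4, 8 can only go here (every other open cell in that row sees an 8).
F1 = 8: in row 1, 8 can only go here (every other open cell in that row sees an 8).
A3 = 8: in row 3, 8 can only go here (every other open cell in that row sees an 8).
J7 = 5: in row 7, 5 can only go here (every other open cell in that row sees a 5).
G7 = 8: in row 7, 8 can only go here (every other open cell in that row sees an 8).
H5 = 8: in row 5, 8 can only go here (every other open cell in that row sees an 8).
C7 = 4: in row 7, 4 can only go here (every other open cell in that row sees a 4).
D7 = 2: in row 7, 2 can only go here (every other open cell in that row sees a 2).
C9 = 2: in row 9, 2 can only go here (every other open cell in that row sees a 2).
D2 = 7: in column 4, 7 can only go here (every other open cell in that column sees a 7).
A2 = 5: row 2 has {1,2,6,7,8,9}; col 1 has {2,3,4,8}; box has {2,3,4,6,8,9} → only 5 remains.
C3 = 1: row 3 has {2,6,7,8}; col 3 has {2,4,6,8}; box has {2,3,4,5,6,8,9} → only 1 remains.
A6 = 9: row 6 has {6,8}; col 1 has {2,3,4,5,8}; box has {1,2,4,6,7,8} → only 9 remains.
C1 = 7: row 1 has {3,4,5,6,8}; col 3 has {1,2,4,6,8}; box has {1,2,3,4,5,6,8,9} → only 7 remains.
C5 = 3: row 5 has {2,4,5,6,7,8}; col 3 has {1,2,4,6,7,8}; box has {1,2,4,6,7,8,9} → only 3 remains.
C6 = 5: row 6 has {6,8,9}; col 3 has {1,2,3,4,6,7,8}; box has {1,2,3,4,6,7,8,9} → only 5 remains.
C8 = 9: row 8 has {2,4,5,8}; col 3 has {1,2,3,4,5,6,7,8}; box has {2,3,4,5,8} → only 9 remains.
E1 = 1: in row 1, 1 can only go here (every other open cell in that row sees a 1).
E7 = 7: row 7 has {2,3,4,5,6,8,9}; col 5 has {1,2,5,6,8}; box has {2,4,5,6,8} → only 7 remains.
E4 = 9: row 4 has {1,3,4,5,6,8}; col 5 has {1,2,5,6,7,8}; box has {3,5,6,8} → only 9 remains.
J4 = 2: row 4 has {1,3,4,5,6,8,9}; col 9 has {4,5,6,7,8}; box has {4,5,6,8} → only 2 remains.
D5 = 1: row 5 has {2,3,4,5,6,7,8}; col 4 has {2,3,4,6,7,8}; box has {3,5,6,8,9} → only 1 remains.
G5 = 9: row 5 has {1,2,3,4,5,6,7,8}; col 7 has {5,7,8}; box has {2,4,5,6,8} → only 9 remains.
E6 = 4: row 6 has {5,6,8,9}; col 5 has {1,2,5,6,7,8,9}; box has {1,3,5,6,8,9} → only 4 remains.
A7 = 1: row 7 has {2,3,4,5,6,7,8,9}; col 1 has {2,3,4,5,8,9}; box has {2,3,4,5,8,9} → only 1 remains.
A9 = 6: row 9 has {2,5,7,8}; col 1 has {1,2,3,4,5,8,9}; box has {1,2,3,4,5,8,9} → only 6 remains.
D9 = 9: row 9 has {2,5,6,7,8}; col 4 has {1,2,3,4,6,7,8}; box has {2,4,5,6,7,8} → only 9 remains.
G1 = 2: row 1 has {1,3,4,5,6,7,8}; col 7 has {5,7,8,9}; box has {1,5,6,7,8} → only 2 remains.
J1 = 9: row 1 has {1,2,3,4,5,6,7,8}; col 9 has {2,4,5,6,7,8}; box has {1,2,5,6,7,8} → only 9 remains.
D3 = 5: row 3 has {1,2,6,7,8}; col 4 has {1,2,3,4,6,7,8,9}; box has {1,2,6,7,8} → only 5 remains.
E3 = 3: row 3 has {1,2,5,6,7,8}; col 5 has {1,2,4,5,6,7,8,9}; box has {1,2,5,6,7,8} → only 3 remains.
H3 = 4: row 3 has {1,2,3,5,6,7,8}; col 8 has {1,2,5,6,8,9}; box has {1,2,5,6,7,8,9} → only 4 remains.
F4 = 7: row 4 has {1,2,3,4,5,6,8,9}; col 6 has {5,6,8}; box has {1,3,4,5,6,8,9} → only 7 remains.
F6 = 2: row 6 has {4,5,6,8,9}; col 6 has {5,6,7,8}; box has {1,3,4,5,6,7,8,9} → only 2 remains.
A8 = 7: row 8 has {2,4,5,8,9}; col 1 has {1,2,3,4,5,6,8,9}; box has {1,2,3,4,5,6,8,9} → only 7 remains.
H9 = 3: row 9 has {2,5,6,7,8,9}; col 8 has {1,2,4,5,6,8,9}; box has {2,5,7,8,9} → only 3 remains.
F2 = 4: row 2 has {1,2,5,6,7,8,9}; col 6 has {2,5,6,7,8}; box has {1,2,3,5,6,7,8} → only 4 remains.
G2 = 3: row 2 has {1,2,4,5,6,7,8,9}; col 7 has {2,5,7,8,9}; box has {1,2,4,5,6,7,8,9} → only 3 remains.
F3 = 9: row 3 has {1,2,3,4,5,6,7,8}; col 6 has {2,4,5,6,7,8}; box has {1,2,3,4,5,6,7,8} → only 9 remains.
G6 = 1: row 6 has {2,4,5,6,8,9}; col 7 has {2,3,5,7,8,9}; box has {2,4,5,6,8,9} → only 1 remains.
H6 = 7: row 6 has {1,2,4,5,6,8,9}; col 8 has {1,2,3,4,5,6,8,9}; box has {1,2,4,5,6,8,9} → only 7 remains.
J6 = 3: row 6 has {1,2,4,5,6,7,8,9}; col 9 has {2,4,5,6,7,8,9}; box has {1,2,4,5,6,7,8,9} → only 3 remains.
G8 = 6: row 8 has {2,4,5,7,8,9}; col 7 has {1,2,3,5,7,8,9}; box has {2,3,5,7,8,9} → only 6 remains.
J8 = 1: row 8 has {2,4,5,6,7,8,9}; col 9 has {2,3,4,5,6,7,8,9}; box has {2,3,5,6,7,8,9} → only 1 remains.
F9 = 1: row 9 has {2,3,5,6,7,8,9}; col 6 has {2,4,5,6,7,8,9}; box has {2,4,5,6,7,8,9} → only 1 remains.
G9 = 4: row 9 has {1,2,3,5,6,7,8,9}; col 7 has {1,2,3,5,6,7,8,9}; box has {1,2,3,5,6,7,8,9} → only 4 remains.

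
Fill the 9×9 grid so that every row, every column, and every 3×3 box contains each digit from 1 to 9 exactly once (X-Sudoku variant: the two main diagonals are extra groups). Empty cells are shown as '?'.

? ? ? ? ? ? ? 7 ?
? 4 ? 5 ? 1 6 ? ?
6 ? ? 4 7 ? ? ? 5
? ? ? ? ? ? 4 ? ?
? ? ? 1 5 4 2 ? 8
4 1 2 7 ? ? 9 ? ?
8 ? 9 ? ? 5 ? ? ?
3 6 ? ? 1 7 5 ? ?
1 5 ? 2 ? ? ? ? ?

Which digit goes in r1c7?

1

r8c3 = 4 (sole candidate).
r9c3 = 7 (sole candidate).
r7c2 = 2 (sole candidate).
r1c9 = 4 (hidden single in row 1).
r1c3 = 5 (hidden single in row 1).
r1c7 = 1: in row 1, 1 can only go here (every other open cell in that row sees a 1).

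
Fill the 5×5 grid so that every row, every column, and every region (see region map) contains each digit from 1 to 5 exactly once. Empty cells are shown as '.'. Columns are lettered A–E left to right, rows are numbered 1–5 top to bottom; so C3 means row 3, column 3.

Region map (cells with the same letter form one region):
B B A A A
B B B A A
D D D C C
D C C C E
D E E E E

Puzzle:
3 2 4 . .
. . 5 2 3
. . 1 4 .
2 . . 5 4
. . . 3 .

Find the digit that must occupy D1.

1

D1 = 1: row 1 has {2,3,4}; col 4 has {2,3,4,5}; region has {2,3,4} → only 1 remains.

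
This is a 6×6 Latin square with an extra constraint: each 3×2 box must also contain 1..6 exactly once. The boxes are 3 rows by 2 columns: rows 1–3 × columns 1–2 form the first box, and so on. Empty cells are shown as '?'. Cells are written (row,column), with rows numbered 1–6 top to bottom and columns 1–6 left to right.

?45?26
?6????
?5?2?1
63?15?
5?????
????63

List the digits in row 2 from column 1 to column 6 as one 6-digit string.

261435

(1,4) = 3 (sole candidate).
(2,4) = 4: row 2 has {6}; col 4 has {1,2,3}; box has {2,3,5} → only 4 remains.
(2,5) = 3: row 2 has {4,6}; col 5 has {2,5,6}; box has {1,2,6} → only 3 remains.
(2,6) = 5: row 2 has {3,4,6}; col 6 has {1,3,6}; box has {1,2,3,6} → only 5 remains.
(3,1) = 3 (sole candidate).
(3,3) = 6 (sole candidate).
(3,5) = 4 (sole candidate).
(5,4) = 6 (sole candidate).
(5,5) = 1 (sole candidate).
(6,4) = 5 (sole candidate).
(1,1) = 1 (sole candidate).
(2,1) = 2: row 2 has {3,4,5,6}; col 1 has {1,3,5,6}; box has {1,3,4,5,6} → only 2 remains.
(2,3) = 1: row 2 has {2,3,4,5,6}; col 3 has {5,6}; box has {2,3,4,5,6} → only 1 remains.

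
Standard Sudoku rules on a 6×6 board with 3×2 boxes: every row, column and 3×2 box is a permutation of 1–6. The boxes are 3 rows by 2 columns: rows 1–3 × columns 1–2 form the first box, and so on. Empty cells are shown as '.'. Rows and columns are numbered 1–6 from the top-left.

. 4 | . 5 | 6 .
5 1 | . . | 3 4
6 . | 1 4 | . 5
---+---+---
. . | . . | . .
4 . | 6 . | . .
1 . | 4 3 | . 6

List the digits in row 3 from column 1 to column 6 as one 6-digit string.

R2C3 = 2: row 2 has {1,3,4,5}; col 3 has {1,4,6}; box has {1,4,5} → only 2 remains.
R2C4 = 6: row 2 has {1,2,3,4,5}; col 4 has {3,4,5}; box has {1,2,4,5} → only 6 remains.
R3C5 = 2: row 3 has {1,4,5,6}; col 5 has {3,6}; box has {3,4,5,6} → only 2 remains.
R4C3 = 5: row 4 has {}; col 3 has {1,2,4,6}; box has {3,4,6} → only 5 remains.
R6C5 = 5: row 6 has {1,3,4,6}; col 5 has {2,3,6}; box has {6} → only 5 remains.
R1C3 = 3: row 1 has {4,5,6}; col 3 has {1,2,4,5,6}; box has {1,2,4,5,6} → only 3 remains.
R1C6 = 1: row 1 has {3,4,5,6}; col 6 has {4,5,6}; box has {2,3,4,5,6} → only 1 remains.
R3C2 = 3: row 3 has {1,2,4,5,6}; col 2 has {1,4}; box has {1,4,5,6} → only 3 remains.

631425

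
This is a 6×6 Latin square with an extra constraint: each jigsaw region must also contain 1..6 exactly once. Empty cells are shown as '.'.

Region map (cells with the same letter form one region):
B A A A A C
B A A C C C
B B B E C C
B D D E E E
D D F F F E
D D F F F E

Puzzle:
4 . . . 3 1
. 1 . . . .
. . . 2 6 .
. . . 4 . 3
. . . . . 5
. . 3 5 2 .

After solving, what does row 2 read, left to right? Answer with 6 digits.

614352

row 1, column 4 = 6: row 1 has {1,3,4}; col 4 has {2,4,5}; region has {1,3} → only 6 remains.
row 2, column 4 = 3: row 2 has {1}; col 4 has {2,4,5,6}; region has {1,6} → only 3 remains.
row 3, column 6 = 4: row 3 has {2,6}; col 6 has {1,3,5}; region has {1,3,6} → only 4 remains.
row 4, column 5 = 1: row 4 has {3,4}; col 5 has {2,3,6}; region has {2,3,4,5} → only 1 remains.
row 5, column 4 = 1: row 5 has {5}; col 4 has {2,3,4,5,6}; region has {2,3,5} → only 1 remains.
row 5, column 5 = 4: row 5 has {1,5}; col 5 has {1,2,3,6}; region has {1,2,3,5} → only 4 remains.
row 6, column 6 = 6: row 6 has {2,3,5}; col 6 has {1,3,4,5}; region has {1,2,3,4,5} → only 6 remains.
row 2, column 5 = 5: row 2 has {1,3}; col 5 has {1,2,3,4,6}; region has {1,3,4,6} → only 5 remains.
row 2, column 6 = 2: row 2 has {1,3,5}; col 6 has {1,3,4,5,6}; region has {1,3,4,5,6} → only 2 remains.
row 5, column 3 = 6: row 5 has {1,4,5}; col 3 has {3}; region has {1,2,3,4,5} → only 6 remains.
row 6, column 1 = 1: row 6 has {2,3,5,6}; col 1 has {4}; region has {} → only 1 remains.
row 6, column 2 = 4: row 6 has {1,2,3,5,6}; col 2 has {1}; region has {1} → only 4 remains.
row 2, column 1 = 6: row 2 has {1,2,3,5}; col 1 has {1,4}; region has {4} → only 6 remains.
row 2, column 3 = 4: row 2 has {1,2,3,5,6}; col 3 has {3,6}; region has {1,3,6} → only 4 remains.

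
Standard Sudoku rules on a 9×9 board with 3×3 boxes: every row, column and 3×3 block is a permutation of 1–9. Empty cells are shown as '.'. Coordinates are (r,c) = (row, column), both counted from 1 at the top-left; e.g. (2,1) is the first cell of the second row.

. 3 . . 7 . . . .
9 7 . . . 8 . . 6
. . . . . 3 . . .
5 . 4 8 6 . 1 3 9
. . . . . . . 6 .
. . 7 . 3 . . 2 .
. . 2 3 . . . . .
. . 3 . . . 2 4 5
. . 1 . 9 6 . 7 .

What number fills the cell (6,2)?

(2,3) = 5 (sole candidate).
(2,8) = 1 (sole candidate).
(4,2) = 2 (sole candidate).
(4,6) = 7 (sole candidate).
(8,6) = 1 (sole candidate).
(8,4) = 7 (sole candidate).
(8,5) = 8 (sole candidate).
(8,1) = 6 (sole candidate).
(8,2) = 9 (sole candidate).
(2,7) = 3 (hidden single in row 2).
(9,7) = 8 (sole candidate).
(9,9) = 3 (sole candidate).
(7,8) = 9 (sole candidate).
(7,9) = 1 (sole candidate).
(9,1) = 4 (sole candidate).
(9,2) = 5 (sole candidate).
(9,4) = 2 (sole candidate).
(2,4) = 4 (sole candidate).
(2,5) = 2 (sole candidate).
(7,2) = 8 (sole candidate).
(7,7) = 6 (sole candidate).
(5,2) = 1 (sole candidate).
(6,1) = 8 (sole candidate).
(6,2) = 6: row 6 has {2,3,7,8}; col 2 has {1,2,3,5,7,8,9}; box has {1,2,4,5,7,8} → only 6 remains.

6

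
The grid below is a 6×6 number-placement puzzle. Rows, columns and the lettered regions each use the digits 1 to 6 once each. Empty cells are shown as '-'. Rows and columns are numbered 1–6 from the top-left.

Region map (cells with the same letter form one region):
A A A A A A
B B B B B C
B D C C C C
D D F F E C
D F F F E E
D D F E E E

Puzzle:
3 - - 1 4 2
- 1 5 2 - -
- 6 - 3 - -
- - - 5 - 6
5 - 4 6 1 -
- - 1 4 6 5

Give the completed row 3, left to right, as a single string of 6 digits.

462351

r1c2 = 5: row 1 has {1,2,3,4}; col 2 has {1,6}; region has {1,2,3,4} → only 5 remains.
r1c3 = 6: row 1 has {1,2,3,4,5}; col 3 has {1,4,5}; region has {1,2,3,4,5} → only 6 remains.
r2c5 = 3: row 2 has {1,2,5}; col 5 has {1,4,6}; region has {1,2,5} → only 3 remains.
r2c6 = 4: row 2 has {1,2,3,5}; col 6 has {2,5,6}; region has {3,6} → only 4 remains.
r3c1 = 4: row 3 has {3,6}; col 1 has {3,5}; region has {1,2,3,5} → only 4 remains.
r3c3 = 2: row 3 has {3,4,6}; col 3 has {1,4,5,6}; region has {3,4,6} → only 2 remains.
r3c5 = 5: row 3 has {2,3,4,6}; col 5 has {1,3,4,6}; region has {2,3,4,6} → only 5 remains.
r3c6 = 1: row 3 has {2,3,4,5,6}; col 6 has {2,4,5,6}; region has {2,3,4,5,6} → only 1 remains.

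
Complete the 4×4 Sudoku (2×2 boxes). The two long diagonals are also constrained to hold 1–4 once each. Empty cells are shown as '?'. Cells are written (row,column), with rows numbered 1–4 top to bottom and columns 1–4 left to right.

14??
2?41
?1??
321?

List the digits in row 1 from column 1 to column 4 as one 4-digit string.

1432

(1,4) = 2: row 1 has {1,4}; col 4 has {1}; box has {1,4}; anti-diagonal has {1,3,4} → only 2 remains.
(2,2) = 3 (sole candidate).
(3,1) = 4 (sole candidate).
(3,3) = 2 (sole candidate).
(3,4) = 3 (sole candidate).
(4,4) = 4 (sole candidate).
(1,3) = 3: row 1 has {1,2,4}; col 3 has {1,2,4}; box has {1,2,4} → only 3 remains.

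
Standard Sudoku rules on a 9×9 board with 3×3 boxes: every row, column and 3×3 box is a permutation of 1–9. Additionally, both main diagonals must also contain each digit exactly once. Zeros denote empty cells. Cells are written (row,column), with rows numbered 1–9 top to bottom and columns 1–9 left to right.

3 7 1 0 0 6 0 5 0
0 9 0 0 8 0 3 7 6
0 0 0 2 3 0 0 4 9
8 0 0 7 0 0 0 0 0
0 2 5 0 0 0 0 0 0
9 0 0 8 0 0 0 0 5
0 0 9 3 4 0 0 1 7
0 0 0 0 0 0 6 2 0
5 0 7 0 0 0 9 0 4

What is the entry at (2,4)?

1

(1,5) = 9: row 1 has {1,3,5,6,7}; col 5 has {3,4,8}; box has {2,3,6,8} → only 9 remains.
(1,9) = 2: row 1 has {1,3,5,6,7,9}; col 9 has {4,5,6,7,9}; box has {3,4,5,6,7,9}; anti-diagonal has {5,7,8,9} → only 2 remains.
(3,1) = 6: row 3 has {2,3,4,9}; col 1 has {3,5,8,9}; box has {1,3,7,9} → only 6 remains.
(3,3) = 8: row 3 has {2,3,4,6,9}; col 3 has {1,5,7,9}; box has {1,3,6,7,9}; main diagonal has {2,3,4,7,9} → only 8 remains.
(3,7) = 1: row 3 has {2,3,4,6,8,9}; col 7 has {3,6,9}; box has {2,3,4,5,6,7,9}; anti-diagonal has {2,5,7,8,9} → only 1 remains.
(5,5) = 6: row 5 has {2,5}; col 5 has {3,4,8,9}; box has {7,8}; main diagonal has {2,3,4,7,8,9}; anti-diagonal has {1,2,5,7,8,9} → only 6 remains.
(6,6) = 1: row 6 has {5,8,9}; col 6 has {6}; box has {6,7,8}; main diagonal has {2,3,4,6,7,8,9} → only 1 remains.
(7,1) = 2: row 7 has {1,3,4,7,9}; col 1 has {3,5,6,8,9}; box has {5,7,9} → only 2 remains.
(7,7) = 5: row 7 has {1,2,3,4,7,9}; col 7 has {1,3,6,9}; box has {1,2,4,6,7,9}; main diagonal has {1,2,3,4,6,7,8,9} → only 5 remains.
(1,4) = 4: row 1 has {1,2,3,5,6,7,9}; col 4 has {2,3,7,8}; box has {2,3,6,8,9} → only 4 remains.
(1,7) = 8: row 1 has {1,2,3,4,5,6,7,9}; col 7 has {1,3,5,6,9}; box has {1,2,3,4,5,6,7,9} → only 8 remains.
(2,1) = 4: row 2 has {3,6,7,8,9}; col 1 has {2,3,5,6,8,9}; box has {1,3,6,7,8,9} → only 4 remains.
(2,3) = 2: row 2 has {3,4,6,7,8,9}; col 3 has {1,5,7,8,9}; box has {1,3,4,6,7,8,9} → only 2 remains.
(2,6) = 5: row 2 has {2,3,4,6,7,8,9}; col 6 has {1,6}; box has {2,3,4,6,8,9} → only 5 remains.
(3,2) = 5: row 3 has {1,2,3,4,6,8,9}; col 2 has {2,7,9}; box has {1,2,3,4,6,7,8,9} → only 5 remains.
(3,6) = 7: row 3 has {1,2,3,4,5,6,8,9}; col 6 has {1,5,6}; box has {2,3,4,5,6,8,9} → only 7 remains.
(5,4) = 9: row 5 has {2,5,6}; col 4 has {2,3,4,7,8}; box has {1,6,7,8} → only 9 remains.
(6,5) = 2: row 6 has {1,5,8,9}; col 5 has {3,4,6,8,9}; box has {1,6,7,8,9} → only 2 remains.
(7,6) = 8: row 7 has {1,2,3,4,5,7,9}; col 6 has {1,5,6,7}; box has {3,4} → only 8 remains.
(8,1) = 1: row 8 has {2,6}; col 1 has {2,3,4,5,6,8,9}; box has {2,5,7,9} → only 1 remains.
(8,4) = 5: row 8 has {1,2,6}; col 4 has {2,3,4,7,8,9}; box has {3,4,8} → only 5 remains.
(8,5) = 7: row 8 has {1,2,5,6}; col 5 has {2,3,4,6,8,9}; box has {3,4,5,8} → only 7 remains.
(8,6) = 9: row 8 has {1,2,5,6,7}; col 6 has {1,5,6,7,8}; box has {3,4,5,7,8} → only 9 remains.
(9,5) = 1: row 9 has {4,5,7,9}; col 5 has {2,3,4,6,7,8,9}; box has {3,4,5,7,8,9} → only 1 remains.
(9,6) = 2: row 9 has {1,4,5,7,9}; col 6 has {1,5,6,7,8,9}; box has {1,3,4,5,7,8,9} → only 2 remains.
(2,4) = 1: row 2 has {2,3,4,5,6,7,8,9}; col 4 has {2,3,4,5,7,8,9}; box has {2,3,4,5,6,7,8,9} → only 1 remains.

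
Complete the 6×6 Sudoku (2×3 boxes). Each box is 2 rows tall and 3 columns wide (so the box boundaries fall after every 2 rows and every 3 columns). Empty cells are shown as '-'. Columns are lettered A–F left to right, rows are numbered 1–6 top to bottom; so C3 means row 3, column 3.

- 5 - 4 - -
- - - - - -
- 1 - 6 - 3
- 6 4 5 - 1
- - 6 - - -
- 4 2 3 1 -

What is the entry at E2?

C3 = 5: row 3 has {1,3,6}; col 3 has {2,4,6}; box has {1,4,6} → only 5 remains.
E4 = 2: row 4 has {1,4,5,6}; col 5 has {1}; box has {1,3,5,6} → only 2 remains.
B5 = 3: row 5 has {6}; col 2 has {1,4,5,6}; box has {2,4,6} → only 3 remains.
D5 = 2: row 5 has {3,6}; col 4 has {3,4,5,6}; box has {1,3} → only 2 remains.
A6 = 5: row 6 has {1,2,3,4}; col 1 has {}; box has {2,3,4,6} → only 5 remains.
F6 = 6: row 6 has {1,2,3,4,5}; col 6 has {1,3}; box has {1,2,3} → only 6 remains.
F1 = 2: row 1 has {4,5}; col 6 has {1,3,6}; box has {4} → only 2 remains.
B2 = 2: row 2 has {}; col 2 has {1,3,4,5,6}; box has {5} → only 2 remains.
D2 = 1: row 2 has {2}; col 4 has {2,3,4,5,6}; box has {2,4} → only 1 remains.
F2 = 5: row 2 has {1,2}; col 6 has {1,2,3,6}; box has {1,2,4} → only 5 remains.
A3 = 2: row 3 has {1,3,5,6}; col 1 has {5}; box has {1,4,5,6} → only 2 remains.
E3 = 4: row 3 has {1,2,3,5,6}; col 5 has {1,2}; box has {1,2,3,5,6} → only 4 remains.
A4 = 3: row 4 has {1,2,4,5,6}; col 1 has {2,5}; box has {1,2,4,5,6} → only 3 remains.
A5 = 1: row 5 has {2,3,6}; col 1 has {2,3,5}; box has {2,3,4,5,6} → only 1 remains.
E5 = 5: row 5 has {1,2,3,6}; col 5 has {1,2,4}; box has {1,2,3,6} → only 5 remains.
F5 = 4: row 5 has {1,2,3,5,6}; col 6 has {1,2,3,5,6}; box has {1,2,3,5,6} → only 4 remains.
A1 = 6: row 1 has {2,4,5}; col 1 has {1,2,3,5}; box has {2,5} → only 6 remains.
E1 = 3: row 1 has {2,4,5,6}; col 5 has {1,2,4,5}; box has {1,2,4,5} → only 3 remains.
A2 = 4: row 2 has {1,2,5}; col 1 has {1,2,3,5,6}; box has {2,5,6} → only 4 remains.
C2 = 3: row 2 has {1,2,4,5}; col 3 has {2,4,5,6}; box has {2,4,5,6} → only 3 remains.
E2 = 6: row 2 has {1,2,3,4,5}; col 5 has {1,2,3,4,5}; box has {1,2,3,4,5} → only 6 remains.

6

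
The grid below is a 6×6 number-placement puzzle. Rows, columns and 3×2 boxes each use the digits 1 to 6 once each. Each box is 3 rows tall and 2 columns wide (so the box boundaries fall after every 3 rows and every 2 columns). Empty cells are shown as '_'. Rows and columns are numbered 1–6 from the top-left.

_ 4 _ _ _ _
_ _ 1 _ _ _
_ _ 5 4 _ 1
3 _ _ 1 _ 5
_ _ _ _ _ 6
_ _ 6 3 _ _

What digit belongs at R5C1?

R1C1 = 1 (hidden single in row 1).
R1C5 = 5 (hidden single in row 1).
R1C4 = 6 (hidden single in row 1).
R2C4 = 2 (sole candidate).
R5C4 = 5 (sole candidate).
R1C3 = 3 (sole candidate).
R1C6 = 2 (sole candidate).
R6C6 = 4 (sole candidate).
R2C6 = 3 (sole candidate).
R3C5 = 6 (sole candidate).
R4C5 = 2 (sole candidate).
R6C5 = 1 (sole candidate).
R2C5 = 4 (sole candidate).
R3C1 = 2 (sole candidate).
R3C2 = 3 (sole candidate).
R4C2 = 6 (sole candidate).
R4C3 = 4 (sole candidate).
R5C1 = 4: row 5 has {5,6}; col 1 has {1,2,3}; box has {3,6} → only 4 remains.

4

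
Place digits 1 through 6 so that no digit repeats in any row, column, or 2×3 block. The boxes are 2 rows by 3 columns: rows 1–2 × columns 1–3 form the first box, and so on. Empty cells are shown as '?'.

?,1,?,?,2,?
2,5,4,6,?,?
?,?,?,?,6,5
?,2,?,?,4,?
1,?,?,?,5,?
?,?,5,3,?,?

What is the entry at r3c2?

4

r4c4 = 1: row 4 has {2,4}; col 4 has {3,6}; box has {4,5,6} → only 1 remains.
r4c6 = 3: row 4 has {1,2,4}; col 6 has {5}; box has {1,4,5,6} → only 3 remains.
r6c5 = 1: row 6 has {3,5}; col 5 has {2,4,5,6}; box has {3,5} → only 1 remains.
r1c6 = 4: row 1 has {1,2}; col 6 has {3,5}; box has {2,6} → only 4 remains.
r2c5 = 3: row 2 has {2,4,5,6}; col 5 has {1,2,4,5,6}; box has {2,4,6} → only 3 remains.
r2c6 = 1: row 2 has {2,3,4,5,6}; col 6 has {3,4,5}; box has {2,3,4,6} → only 1 remains.
r3c4 = 2: row 3 has {5,6}; col 4 has {1,3,6}; box has {1,3,4,5,6} → only 2 remains.
r4c3 = 6: row 4 has {1,2,3,4}; col 3 has {4,5}; box has {2} → only 6 remains.
r5c4 = 4: row 5 has {1,5}; col 4 has {1,2,3,6}; box has {1,3,5} → only 4 remains.
r1c3 = 3: row 1 has {1,2,4}; col 3 has {4,5,6}; box has {1,2,4,5} → only 3 remains.
r1c4 = 5: row 1 has {1,2,3,4}; col 4 has {1,2,3,4,6}; box has {1,2,3,4,6} → only 5 remains.
r3c3 = 1: row 3 has {2,5,6}; col 3 has {3,4,5,6}; box has {2,6} → only 1 remains.
r4c1 = 5: row 4 has {1,2,3,4,6}; col 1 has {1,2}; box has {1,2,6} → only 5 remains.
r5c3 = 2: row 5 has {1,4,5}; col 3 has {1,3,4,5,6}; box has {1,5} → only 2 remains.
r5c6 = 6: row 5 has {1,2,4,5}; col 6 has {1,3,4,5}; box has {1,3,4,5} → only 6 remains.
r6c6 = 2: row 6 has {1,3,5}; col 6 has {1,3,4,5,6}; box has {1,3,4,5,6} → only 2 remains.
r1c1 = 6: row 1 has {1,2,3,4,5}; col 1 has {1,2,5}; box has {1,2,3,4,5} → only 6 remains.
r5c2 = 3: row 5 has {1,2,4,5,6}; col 2 has {1,2,5}; box has {1,2,5} → only 3 remains.
r6c1 = 4: row 6 has {1,2,3,5}; col 1 has {1,2,5,6}; box has {1,2,3,5} → only 4 remains.
r6c2 = 6: row 6 has {1,2,3,4,5}; col 2 has {1,2,3,5}; box has {1,2,3,4,5} → only 6 remains.
r3c1 = 3: row 3 has {1,2,5,6}; col 1 has {1,2,4,5,6}; box has {1,2,5,6} → only 3 remains.
r3c2 = 4: row 3 has {1,2,3,5,6}; col 2 has {1,2,3,5,6}; box has {1,2,3,5,6} → only 4 remains.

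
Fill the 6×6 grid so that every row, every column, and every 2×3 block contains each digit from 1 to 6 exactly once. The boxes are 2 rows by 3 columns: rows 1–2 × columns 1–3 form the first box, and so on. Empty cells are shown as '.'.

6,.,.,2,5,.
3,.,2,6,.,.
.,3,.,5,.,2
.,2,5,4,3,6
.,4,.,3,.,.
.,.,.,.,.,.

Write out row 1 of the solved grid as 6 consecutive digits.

614253

row 1, column 2 = 1: row 1 has {2,5,6}; col 2 has {2,3,4}; box has {2,3,6} → only 1 remains.
row 1, column 3 = 4: row 1 has {1,2,5,6}; col 3 has {2,5}; box has {1,2,3,6} → only 4 remains.
row 1, column 6 = 3: row 1 has {1,2,4,5,6}; col 6 has {2,6}; box has {2,5,6} → only 3 remains.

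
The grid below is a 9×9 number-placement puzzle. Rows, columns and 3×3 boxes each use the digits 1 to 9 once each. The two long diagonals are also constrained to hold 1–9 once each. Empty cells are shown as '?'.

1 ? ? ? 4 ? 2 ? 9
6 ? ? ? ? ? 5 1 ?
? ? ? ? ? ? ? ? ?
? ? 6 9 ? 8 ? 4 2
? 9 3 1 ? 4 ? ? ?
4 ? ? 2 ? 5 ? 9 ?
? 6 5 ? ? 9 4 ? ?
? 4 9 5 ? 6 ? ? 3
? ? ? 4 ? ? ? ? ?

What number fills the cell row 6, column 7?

row 1, column 2 = 5 (hidden single in row 1).
row 2, column 5 = 9 (hidden single in row 2).
row 3, column 9 = 4 (hidden single in row 3).
row 3, column 5 = 5 (hidden single in row 3).
row 3, column 1 = 9 (hidden single in row 3).
row 2, column 3 = 4 (hidden single in row 2).
row 3, column 6 = 1 (hidden single in row 3).
row 4, column 1 = 5 (hidden single in row 4).
row 5, column 1 = 2 (hidden single in row 5).
row 9, column 8 = 5 (hidden single in row 9).
row 9, column 7 = 9 (hidden single in row 9).
row 5, column 9 = 5 (hidden single in row 5).
row 9, column 9 = 6 (hidden single in row 9).
row 5, column 5 = 7 (sole candidate).
row 9, column 1 = 3 (sole candidate).
row 3, column 7 = 6 (sole candidate).
row 4, column 5 = 3 (sole candidate).
row 5, column 7 = 8 (sole candidate).
row 5, column 8 = 6 (sole candidate).
row 6, column 5 = 6 (sole candidate).
row 1, column 4 = 6 (hidden single in row 1).
row 6, column 7 = 3: in row 6, 3 can only go here (every other open cell in that row sees a 3).

3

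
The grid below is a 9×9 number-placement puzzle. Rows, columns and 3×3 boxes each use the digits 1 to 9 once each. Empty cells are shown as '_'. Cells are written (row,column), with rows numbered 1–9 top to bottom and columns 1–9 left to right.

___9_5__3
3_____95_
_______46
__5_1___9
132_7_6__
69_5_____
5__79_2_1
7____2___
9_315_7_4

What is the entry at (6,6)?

3

(5,8) = 8: row 5 has {1,2,3,6,7}; col 8 has {4,5}; box has {6,9} → only 8 remains.
(5,9) = 5: row 5 has {1,2,3,6,7,8}; col 9 has {1,3,4,6,9}; box has {6,8,9} → only 5 remains.
(8,9) = 8: row 8 has {2,7}; col 9 has {1,3,4,5,6,9}; box has {1,2,4,7} → only 8 remains.
(9,8) = 6: row 9 has {1,3,4,5,7,9}; col 8 has {4,5,8}; box has {1,2,4,7,8} → only 6 remains.
(5,4) = 4: row 5 has {1,2,3,5,6,7,8}; col 4 has {1,5,7,9}; box has {1,5,7} → only 4 remains.
(5,6) = 9: row 5 has {1,2,3,4,5,6,7,8}; col 6 has {2,5}; box has {1,4,5,7} → only 9 remains.
(7,8) = 3: row 7 has {1,2,5,7,9}; col 8 has {4,5,6,8}; box has {1,2,4,6,7,8} → only 3 remains.
(8,7) = 5: row 8 has {2,7,8}; col 7 has {2,6,7,9}; box has {1,2,3,4,6,7,8} → only 5 remains.
(8,8) = 9: row 8 has {2,5,7,8}; col 8 has {3,4,5,6,8}; box has {1,2,3,4,5,6,7,8} → only 9 remains.
(9,6) = 8: row 9 has {1,3,4,5,6,7,9}; col 6 has {2,5,9}; box has {1,2,5,7,9} → only 8 remains.
(6,6) = 3: row 6 has {5,6,9}; col 6 has {2,5,8,9}; box has {1,4,5,7,9} → only 3 remains.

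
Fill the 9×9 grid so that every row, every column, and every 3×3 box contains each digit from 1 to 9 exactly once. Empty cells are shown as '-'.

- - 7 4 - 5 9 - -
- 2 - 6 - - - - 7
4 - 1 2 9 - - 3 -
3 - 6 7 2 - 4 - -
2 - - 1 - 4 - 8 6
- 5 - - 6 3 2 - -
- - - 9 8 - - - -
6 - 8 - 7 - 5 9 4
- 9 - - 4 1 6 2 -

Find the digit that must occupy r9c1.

7

r1c1 = 8: row 1 has {4,5,7,9}; col 1 has {2,3,4,6}; box has {1,2,4,7} → only 8 remains.
r2c6 = 8: row 2 has {2,6,7}; col 6 has {1,3,4,5}; box has {2,4,5,6,9} → only 8 remains.
r2c7 = 1: row 2 has {2,6,7,8}; col 7 has {2,4,5,6,9}; box has {3,7,9} → only 1 remains.
r3c2 = 6: row 3 has {1,2,3,4,9}; col 2 has {2,5,9}; box has {1,2,4,7,8} → only 6 remains.
r3c6 = 7: row 3 has {1,2,3,4,6,9}; col 6 has {1,3,4,5,8}; box has {2,4,5,6,8,9} → only 7 remains.
r3c7 = 8: row 3 has {1,2,3,4,6,7,9}; col 7 has {1,2,4,5,6,9}; box has {1,3,7,9} → only 8 remains.
r3c9 = 5: row 3 has {1,2,3,4,6,7,8,9}; col 9 has {4,6,7}; box has {1,3,7,8,9} → only 5 remains.
r4c6 = 9: row 4 has {2,3,4,6,7}; col 6 has {1,3,4,5,7,8}; box has {1,2,3,4,6,7} → only 9 remains.
r4c9 = 1: row 4 has {2,3,4,6,7,9}; col 9 has {4,5,6,7}; box has {2,4,6,8} → only 1 remains.
r5c2 = 7: row 5 has {1,2,4,6,8}; col 2 has {2,5,6,9}; box has {2,3,5,6} → only 7 remains.
r5c3 = 9: row 5 has {1,2,4,6,7,8}; col 3 has {1,6,7,8}; box has {2,3,5,6,7} → only 9 remains.
r5c5 = 5: row 5 has {1,2,4,6,7,8,9}; col 5 has {2,4,6,7,8,9}; box has {1,2,3,4,6,7,9} → only 5 remains.
r5c7 = 3: row 5 has {1,2,4,5,6,7,8,9}; col 7 has {1,2,4,5,6,8,9}; box has {1,2,4,6,8} → only 3 remains.
r6c1 = 1: row 6 has {2,3,5,6}; col 1 has {2,3,4,6,8}; box has {2,3,5,6,7,9} → only 1 remains.
r6c3 = 4: row 6 has {1,2,3,5,6}; col 3 has {1,6,7,8,9}; box has {1,2,3,5,6,7,9} → only 4 remains.
r6c4 = 8: row 6 has {1,2,3,4,5,6}; col 4 has {1,2,4,6,7,9}; box has {1,2,3,4,5,6,7,9} → only 8 remains.
r6c8 = 7: row 6 has {1,2,3,4,5,6,8}; col 8 has {2,3,8,9}; box has {1,2,3,4,6,8} → only 7 remains.
r6c9 = 9: row 6 has {1,2,3,4,5,6,7,8}; col 9 has {1,4,5,6,7}; box has {1,2,3,4,6,7,8} → only 9 remains.
r7c7 = 7: row 7 has {8,9}; col 7 has {1,2,3,4,5,6,8,9}; box has {2,4,5,6,9} → only 7 remains.
r7c8 = 1: row 7 has {7,8,9}; col 8 has {2,3,7,8,9}; box has {2,4,5,6,7,9} → only 1 remains.
r7c9 = 3: row 7 has {1,7,8,9}; col 9 has {1,4,5,6,7,9}; box has {1,2,4,5,6,7,9} → only 3 remains.
r8c4 = 3: row 8 has {4,5,6,7,8,9}; col 4 has {1,2,4,6,7,8,9}; box has {1,4,7,8,9} → only 3 remains.
r8c6 = 2: row 8 has {3,4,5,6,7,8,9}; col 6 has {1,3,4,5,7,8,9}; box has {1,3,4,7,8,9} → only 2 remains.
r9c4 = 5: row 9 has {1,2,4,6,9}; col 4 has {1,2,3,4,6,7,8,9}; box has {1,2,3,4,7,8,9} → only 5 remains.
r9c9 = 8: row 9 has {1,2,4,5,6,9}; col 9 has {1,3,4,5,6,7,9}; box has {1,2,3,4,5,6,7,9} → only 8 remains.
r1c2 = 3: row 1 has {4,5,7,8,9}; col 2 has {2,5,6,7,9}; box has {1,2,4,6,7,8} → only 3 remains.
r1c5 = 1: row 1 has {3,4,5,7,8,9}; col 5 has {2,4,5,6,7,8,9}; box has {2,4,5,6,7,8,9} → only 1 remains.
r1c8 = 6: row 1 has {1,3,4,5,7,8,9}; col 8 has {1,2,3,7,8,9}; box has {1,3,5,7,8,9} → only 6 remains.
r1c9 = 2: row 1 has {1,3,4,5,6,7,8,9}; col 9 has {1,3,4,5,6,7,8,9}; box has {1,3,5,6,7,8,9} → only 2 remains.
r2c3 = 5: row 2 has {1,2,6,7,8}; col 3 has {1,4,6,7,8,9}; box has {1,2,3,4,6,7,8} → only 5 remains.
r2c5 = 3: row 2 has {1,2,5,6,7,8}; col 5 has {1,2,4,5,6,7,8,9}; box has {1,2,4,5,6,7,8,9} → only 3 remains.
r2c8 = 4: row 2 has {1,2,3,5,6,7,8}; col 8 has {1,2,3,6,7,8,9}; box has {1,2,3,5,6,7,8,9} → only 4 remains.
r4c2 = 8: row 4 has {1,2,3,4,6,7,9}; col 2 has {2,3,5,6,7,9}; box has {1,2,3,4,5,6,7,9} → only 8 remains.
r4c8 = 5: row 4 has {1,2,3,4,6,7,8,9}; col 8 has {1,2,3,4,6,7,8,9}; box has {1,2,3,4,6,7,8,9} → only 5 remains.
r7c1 = 5: row 7 has {1,3,7,8,9}; col 1 has {1,2,3,4,6,8}; box has {6,8,9} → only 5 remains.
r7c2 = 4: row 7 has {1,3,5,7,8,9}; col 2 has {2,3,5,6,7,8,9}; box has {5,6,8,9} → only 4 remains.
r7c3 = 2: row 7 has {1,3,4,5,7,8,9}; col 3 has {1,4,5,6,7,8,9}; box has {4,5,6,8,9} → only 2 remains.
r7c6 = 6: row 7 has {1,2,3,4,5,7,8,9}; col 6 has {1,2,3,4,5,7,8,9}; box has {1,2,3,4,5,7,8,9} → only 6 remains.
r8c2 = 1: row 8 has {2,3,4,5,6,7,8,9}; col 2 has {2,3,4,5,6,7,8,9}; box has {2,4,5,6,8,9} → only 1 remains.
r9c1 = 7: row 9 has {1,2,4,5,6,8,9}; col 1 has {1,2,3,4,5,6,8}; box has {1,2,4,5,6,8,9} → only 7 remains.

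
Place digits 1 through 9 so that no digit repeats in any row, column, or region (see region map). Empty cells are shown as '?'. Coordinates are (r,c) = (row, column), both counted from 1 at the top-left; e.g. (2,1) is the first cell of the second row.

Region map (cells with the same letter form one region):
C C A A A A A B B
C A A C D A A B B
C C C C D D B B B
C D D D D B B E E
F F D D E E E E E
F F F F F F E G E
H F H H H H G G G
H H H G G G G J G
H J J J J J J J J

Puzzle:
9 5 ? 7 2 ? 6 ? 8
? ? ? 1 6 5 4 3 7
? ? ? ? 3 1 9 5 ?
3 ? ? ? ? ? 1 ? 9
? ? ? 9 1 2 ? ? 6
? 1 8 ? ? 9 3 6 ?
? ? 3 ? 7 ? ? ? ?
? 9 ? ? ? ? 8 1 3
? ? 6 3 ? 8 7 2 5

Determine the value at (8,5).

(1,3) = 1 (sole candidate).
(1,6) = 3 (sole candidate).
(1,8) = 4 (sole candidate).
(2,2) = 8 (sole candidate).
(2,3) = 9 (sole candidate).
(3,9) = 2 (sole candidate).
(4,6) = 6 (sole candidate).
(5,7) = 5 (sole candidate).
(6,9) = 4 (sole candidate).
(7,6) = 4 (sole candidate).
(7,7) = 2 (sole candidate).
(7,8) = 9 (sole candidate).
(7,9) = 1 (sole candidate).
(8,6) = 7 (sole candidate).
(9,1) = 1 (sole candidate).
(9,2) = 4 (sole candidate).
(9,5) = 9 (sole candidate).
(2,1) = 2 (sole candidate).
(6,5) = 5 (sole candidate).
(7,2) = 6 (sole candidate).
(8,5) = 4: row 8 has {1,3,7,8,9}; col 5 has {1,2,3,5,6,7,9}; region has {1,2,3,6,7,8,9} → only 4 remains.

4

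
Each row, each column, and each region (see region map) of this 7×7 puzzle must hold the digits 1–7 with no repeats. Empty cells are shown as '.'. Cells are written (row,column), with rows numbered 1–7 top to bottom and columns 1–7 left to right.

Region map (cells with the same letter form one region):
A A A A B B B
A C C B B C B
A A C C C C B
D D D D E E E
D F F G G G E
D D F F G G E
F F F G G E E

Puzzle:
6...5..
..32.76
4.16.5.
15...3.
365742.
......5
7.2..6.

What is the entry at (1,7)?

3

(1,3) = 7 (sole candidate).
(2,1) = 5 (sole candidate).
(2,2) = 4 (sole candidate).
(2,5) = 1 (sole candidate).
(3,5) = 2 (sole candidate).
(4,4) = 4 (sole candidate).
(4,5) = 7 (sole candidate).
(4,7) = 2 (sole candidate).
(5,7) = 1 (sole candidate).
(6,1) = 2 (sole candidate).
(6,2) = 7 (sole candidate).
(6,3) = 4 (sole candidate).
(6,6) = 1 (sole candidate).
(7,5) = 3 (sole candidate).
(7,7) = 4 (sole candidate).
(1,6) = 4 (sole candidate).
(1,7) = 3: row 1 has {4,5,6,7}; col 7 has {1,2,4,5,6}; region has {1,2,4,5,6} → only 3 remains.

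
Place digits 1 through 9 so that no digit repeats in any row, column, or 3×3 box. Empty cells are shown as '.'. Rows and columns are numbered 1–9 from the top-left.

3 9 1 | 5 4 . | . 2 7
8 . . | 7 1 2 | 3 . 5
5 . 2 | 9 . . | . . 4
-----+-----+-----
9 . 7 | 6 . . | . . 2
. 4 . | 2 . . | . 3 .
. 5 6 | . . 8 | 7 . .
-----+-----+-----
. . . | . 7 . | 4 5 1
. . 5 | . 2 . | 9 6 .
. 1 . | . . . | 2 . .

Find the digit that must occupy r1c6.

r1c6 = 6: row 1 has {1,2,3,4,5,7,9}; col 6 has {2,8}; box has {1,2,4,5,7,9} → only 6 remains.

6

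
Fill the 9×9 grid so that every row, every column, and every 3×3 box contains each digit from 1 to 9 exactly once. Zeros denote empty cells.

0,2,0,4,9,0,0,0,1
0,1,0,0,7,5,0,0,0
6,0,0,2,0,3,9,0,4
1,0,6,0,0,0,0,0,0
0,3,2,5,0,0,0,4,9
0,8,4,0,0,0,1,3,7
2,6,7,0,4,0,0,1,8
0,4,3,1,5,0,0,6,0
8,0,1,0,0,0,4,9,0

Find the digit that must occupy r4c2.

9

r5c1 = 7: row 5 has {2,3,4,5,9}; col 1 has {1,2,6,8}; box has {1,2,3,4,6,8} → only 7 remains.
r7c6 = 9: row 7 has {1,2,4,6,7,8}; col 6 has {3,5}; box has {1,4,5} → only 9 remains.
r8c1 = 9: row 8 has {1,3,4,5,6}; col 1 has {1,2,6,7,8}; box has {1,2,3,4,6,7,8} → only 9 remains.
r8c9 = 2: row 8 has {1,3,4,5,6,9}; col 9 has {1,4,7,8,9}; box has {1,4,6,8,9} → only 2 remains.
r9c2 = 5: row 9 has {1,4,8,9}; col 2 has {1,2,3,4,6,8}; box has {1,2,3,4,6,7,8,9} → only 5 remains.
r9c9 = 3: row 9 has {1,4,5,8,9}; col 9 has {1,2,4,7,8,9}; box has {1,2,4,6,8,9} → only 3 remains.
r2c9 = 6: row 2 has {1,5,7}; col 9 has {1,2,3,4,7,8,9}; box has {1,4,9} → only 6 remains.
r3c2 = 7: row 3 has {2,3,4,6,9}; col 2 has {1,2,3,4,5,6,8}; box has {1,2,6} → only 7 remains.
r4c2 = 9: row 4 has {1,6}; col 2 has {1,2,3,4,5,6,7,8}; box has {1,2,3,4,6,7,8} → only 9 remains.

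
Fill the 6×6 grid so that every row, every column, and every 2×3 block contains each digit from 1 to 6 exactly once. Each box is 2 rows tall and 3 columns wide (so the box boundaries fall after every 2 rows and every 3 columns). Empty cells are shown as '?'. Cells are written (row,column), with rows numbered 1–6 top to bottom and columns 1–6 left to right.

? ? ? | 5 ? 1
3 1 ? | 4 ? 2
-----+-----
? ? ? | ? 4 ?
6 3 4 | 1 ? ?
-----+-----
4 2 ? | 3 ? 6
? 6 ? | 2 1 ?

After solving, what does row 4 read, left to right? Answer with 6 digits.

634125

(1,1) = 2 (sole candidate).
(1,2) = 4 (sole candidate).
(1,3) = 6 (sole candidate).
(1,5) = 3 (sole candidate).
(2,3) = 5 (sole candidate).
(2,5) = 6 (sole candidate).
(3,2) = 5 (sole candidate).
(3,4) = 6 (sole candidate).
(3,6) = 3 (sole candidate).
(4,6) = 5: row 4 has {1,3,4,6}; col 6 has {1,2,3,6}; box has {1,3,4,6} → only 5 remains.
(5,3) = 1 (sole candidate).
(5,5) = 5 (sole candidate).
(6,1) = 5 (sole candidate).
(6,3) = 3 (sole candidate).
(6,6) = 4 (sole candidate).
(3,1) = 1 (sole candidate).
(3,3) = 2 (sole candidate).
(4,5) = 2: row 4 has {1,3,4,5,6}; col 5 has {1,3,4,5,6}; box has {1,3,4,5,6} → only 2 remains.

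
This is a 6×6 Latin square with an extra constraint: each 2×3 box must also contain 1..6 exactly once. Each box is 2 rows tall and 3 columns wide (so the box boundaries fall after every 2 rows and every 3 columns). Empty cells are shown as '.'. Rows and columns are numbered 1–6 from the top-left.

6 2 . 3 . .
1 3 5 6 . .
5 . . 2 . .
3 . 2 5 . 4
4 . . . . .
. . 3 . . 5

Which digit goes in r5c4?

1

r1c3 = 4: row 1 has {2,3,6}; col 3 has {2,3,5}; box has {1,2,3,5,6} → only 4 remains.
r1c6 = 1: row 1 has {2,3,4,6}; col 6 has {4,5}; box has {3,6} → only 1 remains.
r2c6 = 2: row 2 has {1,3,5,6}; col 6 has {1,4,5}; box has {1,3,6} → only 2 remains.
r5c4 = 1: row 5 has {4}; col 4 has {2,3,5,6}; box has {5} → only 1 remains.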